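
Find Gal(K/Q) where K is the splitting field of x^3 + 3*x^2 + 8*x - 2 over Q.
Gal(K/Q) = S_3 (symmetric group of order 6)

Compute the discriminant of x^3 + (3)*x^2 + (8)*x + (-2): Δ = -2228. Since Δ is not a rational square, the Galois group is not contained in A_3; it must be the full S_3 (irreducibility of the cubic rules out anything smaller).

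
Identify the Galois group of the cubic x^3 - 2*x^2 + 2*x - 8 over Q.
Gal(K/Q) = S_3 (symmetric group of order 6)

Compute the discriminant of x^3 + (-2)*x^2 + (2)*x + (-8): Δ = -1424. Since Δ is not a rational square, the Galois group is not contained in A_3; it must be the full S_3 (irreducibility of the cubic rules out anything smaller).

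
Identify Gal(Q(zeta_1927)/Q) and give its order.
|Gal(Q(zeta_1927)/Q)| = phi(1927) = 1840; group ≅ (Z/1927Z)^* ≅ Z/40Z × Z/46Z

The n-th cyclotomic polynomial Φ_1927(x) is the minimal polynomial of zeta_1927 over Q and has degree phi(1927) = 1840. So Q(zeta_1927) is a degree-1840 Galois extension with Galois group (Z/1927Z)^*. By CRT, (Z/1927Z)^* ≅ (Z/41Z)^* × (Z/47Z)^*. Each prime-power unit group is (Z/41Z)^* ≅ Z/40Z; (Z/47Z)^* ≅ Z/46Z. Hence Gal(Q(zeta_1927)/Q) ≅ Z/40Z × Z/46Z.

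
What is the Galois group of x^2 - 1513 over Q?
Gal(K/Q) = Z/2Z (cyclic of order 2)

x^2 - 1513 is irreducible over Q since 1513 is not a rational square. The splitting field Q(sqrt(1513)) has degree 2 over Q, and its unique nontrivial automorphism is sqrt(1513) ↦ -sqrt(1513). Hence Gal(Q(sqrt(1513))/Q) = Z/2Z.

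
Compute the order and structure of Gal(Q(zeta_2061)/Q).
|Gal(Q(zeta_2061)/Q)| = phi(2061) = 1368; group ≅ (Z/2061Z)^* ≅ Z/6Z × Z/228Z

The n-th cyclotomic polynomial Φ_2061(x) is the minimal polynomial of zeta_2061 over Q and has degree phi(2061) = 1368. So Q(zeta_2061) is a degree-1368 Galois extension with Galois group (Z/2061Z)^*. By CRT, (Z/2061Z)^* ≅ (Z/9Z)^* × (Z/229Z)^*. Each prime-power unit group is (Z/9Z)^* ≅ Z/6Z; (Z/229Z)^* ≅ Z/228Z. Hence Gal(Q(zeta_2061)/Q) ≅ Z/6Z × Z/228Z.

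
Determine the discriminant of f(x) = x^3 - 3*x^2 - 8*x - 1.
Δ = 2057

For x^3 + a x^2 + b x + c the discriminant is Δ = 18 a b c - 4 a^3 c + a^2 b^2 - 4 b^3 - 27 c^2.
Plug a = -3, b = -8, c = -1:
  18*(-3)*(-8)*(-1) - 4*(-3)^3*(-1) + (-3)^2*(-8)^2 - 4*(-8)^3 - 27*(-1)^2
  = -432 + (-108) + 576 + (2048) + (-27)
  = 2057.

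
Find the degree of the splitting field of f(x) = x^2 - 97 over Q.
[K:Q] = 2

The polynomial x^2 - 97 is irreducible over Q since 97 is not a perfect square. Its splitting field is Q(sqrt(97)), which has degree 2 over Q.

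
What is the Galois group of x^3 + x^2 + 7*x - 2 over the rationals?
Gal(K/Q) = S_3 (symmetric group of order 6)

Compute the discriminant of x^3 + (1)*x^2 + (7)*x + (-2): Δ = -1675. Since Δ is not a rational square, the Galois group is not contained in A_3; it must be the full S_3 (irreducibility of the cubic rules out anything smaller).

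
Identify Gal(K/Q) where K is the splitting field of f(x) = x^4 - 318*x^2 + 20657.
Gal(K/Q) = V_4 (Klein four-group, Z/2Z × Z/2Z)

f factors as (x^2 - 91)(x^2 - 227), so the splitting field is K = Q(sqrt(91), sqrt(227)). The elements 91, 227, 20657 are all non-squares in Q, so sqrt(91) and sqrt(227) generate independent quadratic extensions. Thus [K:Q] = 4 and Gal(K/Q) is generated by the two order-2 automorphisms sqrt(91) ↦ -sqrt(91) and sqrt(227) ↦ -sqrt(227), giving V_4.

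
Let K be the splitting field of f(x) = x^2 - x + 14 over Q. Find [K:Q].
[K:Q] = 2

The discriminant of x^2 + (-1)*x + (14) is b^2 - 4c = 1 - (56) = -55. Since -55 is not a perfect square in Q, the polynomial is irreducible over Q. Its two roots generate a degree-2 extension, so [K:Q] = 2.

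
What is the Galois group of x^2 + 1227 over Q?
Gal(K/Q) = Z/2Z (cyclic of order 2)

x^2 + 1227 is irreducible over Q since -1227 is not a rational square. The splitting field Q(sqrt(-1227)) has degree 2 over Q, and its unique nontrivial automorphism is sqrt(-1227) ↦ -sqrt(-1227). Hence Gal(Q(sqrt(-1227))/Q) = Z/2Z.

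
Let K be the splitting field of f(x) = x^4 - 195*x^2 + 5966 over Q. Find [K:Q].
[K:Q] = 4

f factors as (x^2 - 38)(x^2 - 157); the splitting field is K = Q(sqrt(38), sqrt(157)). Since 38, 157, and 5966 are all non-squares in Q, the three subfields Q(sqrt(38)), Q(sqrt(157)), Q(sqrt(5966)) are distinct degree-2 extensions, so [K:Q] = 4 (Klein four Galois group).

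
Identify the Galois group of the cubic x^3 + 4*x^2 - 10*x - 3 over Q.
Gal(K/Q) = S_3 (symmetric group of order 6)

Compute the discriminant of x^3 + (4)*x^2 + (-10)*x + (-3): Δ = 8285. Since Δ is not a rational square, the Galois group is not contained in A_3; it must be the full S_3 (irreducibility of the cubic rules out anything smaller).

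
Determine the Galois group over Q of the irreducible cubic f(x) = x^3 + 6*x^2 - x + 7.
Gal(K/Q) = S_3 (symmetric group of order 6)

Compute the discriminant of x^3 + (6)*x^2 + (-1)*x + (7): Δ = -8087. Since Δ is not a rational square, the Galois group is not contained in A_3; it must be the full S_3 (irreducibility of the cubic rules out anything smaller).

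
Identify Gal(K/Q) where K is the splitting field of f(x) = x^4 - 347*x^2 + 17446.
Gal(K/Q) = V_4 (Klein four-group, Z/2Z × Z/2Z)

f factors as (x^2 - 286)(x^2 - 61), so the splitting field is K = Q(sqrt(286), sqrt(61)). The elements 286, 61, 17446 are all non-squares in Q, so sqrt(286) and sqrt(61) generate independent quadratic extensions. Thus [K:Q] = 4 and Gal(K/Q) is generated by the two order-2 automorphisms sqrt(286) ↦ -sqrt(286) and sqrt(61) ↦ -sqrt(61), giving V_4.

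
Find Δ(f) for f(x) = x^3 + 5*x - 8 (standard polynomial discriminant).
Δ = -2228

For a depressed cubic x^3 + p x + q the discriminant is Δ = -4 p^3 - 27 q^2 = -4*(5)^3 - 27*(-8)^2 = -500 - 1728 = -2228.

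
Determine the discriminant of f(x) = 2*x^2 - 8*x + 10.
Δ = -16

For a quadratic a x^2 + b x + c the discriminant is Δ = b^2 - 4ac = (-8)^2 - 4*(2)*(10) = 64 - (80) = -16.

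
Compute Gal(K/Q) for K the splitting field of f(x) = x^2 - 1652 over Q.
Gal(K/Q) = Z/2Z (cyclic of order 2)

x^2 - 1652 is irreducible over Q since 1652 is not a rational square. The splitting field Q(sqrt(1652)) has degree 2 over Q, and its unique nontrivial automorphism is sqrt(1652) ↦ -sqrt(1652). Hence Gal(Q(sqrt(1652))/Q) = Z/2Z.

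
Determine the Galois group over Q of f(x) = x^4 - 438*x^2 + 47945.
Gal(K/Q) = V_4 (Klein four-group, Z/2Z × Z/2Z)

f factors as (x^2 - 223)(x^2 - 215), so the splitting field is K = Q(sqrt(223), sqrt(215)). The elements 223, 215, 47945 are all non-squares in Q, so sqrt(223) and sqrt(215) generate independent quadratic extensions. Thus [K:Q] = 4 and Gal(K/Q) is generated by the two order-2 automorphisms sqrt(223) ↦ -sqrt(223) and sqrt(215) ↦ -sqrt(215), giving V_4.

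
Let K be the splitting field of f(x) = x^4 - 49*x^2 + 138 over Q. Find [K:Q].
[K:Q] = 4

f factors as (x^2 - 46)(x^2 - 3); the splitting field is K = Q(sqrt(46), sqrt(3)). Since 46, 3, and 138 are all non-squares in Q, the three subfields Q(sqrt(46)), Q(sqrt(3)), Q(sqrt(138)) are distinct degree-2 extensions, so [K:Q] = 4 (Klein four Galois group).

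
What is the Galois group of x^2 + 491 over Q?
Gal(K/Q) = Z/2Z (cyclic of order 2)

x^2 + 491 is irreducible over Q since -491 is not a rational square. The splitting field Q(sqrt(-491)) has degree 2 over Q, and its unique nontrivial automorphism is sqrt(-491) ↦ -sqrt(-491). Hence Gal(Q(sqrt(-491))/Q) = Z/2Z.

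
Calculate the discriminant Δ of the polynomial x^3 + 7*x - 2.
Δ = -1480

For a depressed cubic x^3 + p x + q the discriminant is Δ = -4 p^3 - 27 q^2 = -4*(7)^3 - 27*(-2)^2 = -1372 - 108 = -1480.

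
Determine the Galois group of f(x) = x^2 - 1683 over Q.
Gal(K/Q) = Z/2Z (cyclic of order 2)

x^2 - 1683 is irreducible over Q since 1683 is not a rational square. The splitting field Q(sqrt(1683)) has degree 2 over Q, and its unique nontrivial automorphism is sqrt(1683) ↦ -sqrt(1683). Hence Gal(Q(sqrt(1683))/Q) = Z/2Z.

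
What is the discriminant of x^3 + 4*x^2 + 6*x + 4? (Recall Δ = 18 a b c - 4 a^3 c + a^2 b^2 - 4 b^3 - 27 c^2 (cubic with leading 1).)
Δ = -16

For x^3 + a x^2 + b x + c the discriminant is Δ = 18 a b c - 4 a^3 c + a^2 b^2 - 4 b^3 - 27 c^2.
Plug a = 4, b = 6, c = 4:
  18*(4)*(6)*(4) - 4*(4)^3*(4) + (4)^2*(6)^2 - 4*(6)^3 - 27*(4)^2
  = 1728 + (-1024) + 576 + (-864) + (-432)
  = -16.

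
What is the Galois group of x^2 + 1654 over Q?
Gal(K/Q) = Z/2Z (cyclic of order 2)

x^2 + 1654 is irreducible over Q since -1654 is not a rational square. The splitting field Q(sqrt(-1654)) has degree 2 over Q, and its unique nontrivial automorphism is sqrt(-1654) ↦ -sqrt(-1654). Hence Gal(Q(sqrt(-1654))/Q) = Z/2Z.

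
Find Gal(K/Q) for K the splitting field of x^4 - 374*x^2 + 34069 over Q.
Gal(K/Q) = V_4 (Klein four-group, Z/2Z × Z/2Z)

f factors as (x^2 - 157)(x^2 - 217), so the splitting field is K = Q(sqrt(157), sqrt(217)). The elements 157, 217, 34069 are all non-squares in Q, so sqrt(157) and sqrt(217) generate independent quadratic extensions. Thus [K:Q] = 4 and Gal(K/Q) is generated by the two order-2 automorphisms sqrt(157) ↦ -sqrt(157) and sqrt(217) ↦ -sqrt(217), giving V_4.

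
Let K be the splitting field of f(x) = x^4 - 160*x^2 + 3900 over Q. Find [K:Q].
[K:Q] = 4

f factors as (x^2 - 130)(x^2 - 30); the splitting field is K = Q(sqrt(130), sqrt(30)). Since 130, 30, and 3900 are all non-squares in Q, the three subfields Q(sqrt(130)), Q(sqrt(30)), Q(sqrt(3900)) are distinct degree-2 extensions, so [K:Q] = 4 (Klein four Galois group).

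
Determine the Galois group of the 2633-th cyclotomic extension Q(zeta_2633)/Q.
|Gal(Q(zeta_2633)/Q)| = phi(2633) = 2632; group ≅ (Z/2633Z)^* ≅ Z/2632Z

The n-th cyclotomic polynomial Φ_2633(x) is the minimal polynomial of zeta_2633 over Q and has degree phi(2633) = 2632. So Q(zeta_2633) is a degree-2632 Galois extension with Galois group (Z/2633Z)^*. (Z/2633Z)^* is cyclic since 2633 is an odd prime power (or 4). Hence Gal(Q(zeta_2633)/Q) ≅ Z/2632Z.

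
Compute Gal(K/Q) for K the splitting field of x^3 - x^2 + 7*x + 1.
Gal(K/Q) = S_3 (symmetric group of order 6)

Compute the discriminant of x^3 + (-1)*x^2 + (7)*x + (1): Δ = -1472. Since Δ is not a rational square, the Galois group is not contained in A_3; it must be the full S_3 (irreducibility of the cubic rules out anything smaller).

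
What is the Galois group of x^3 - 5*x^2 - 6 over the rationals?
Gal(K/Q) = S_3 (symmetric group of order 6)

Compute the discriminant of x^3 + (-5)*x^2 + (0)*x + (-6): Δ = -3972. Since Δ is not a rational square, the Galois group is not contained in A_3; it must be the full S_3 (irreducibility of the cubic rules out anything smaller).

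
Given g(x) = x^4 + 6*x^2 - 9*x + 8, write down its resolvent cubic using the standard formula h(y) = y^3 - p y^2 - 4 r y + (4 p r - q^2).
h(y) = y^3 - 6*y^2 - 32*y + 111

Identify coefficients: p = 6, q = -9, r = 8.
Plug into h(y) = y^3 - p y^2 - 4 r y + (4 p r - q^2):
  h(y) = y^3 - (6) y^2 - 4*(8) y + (4*(6)*(8) - (-9)^2)
       = y^3 + (-6) y^2 + (-32) y + (111).
Simplifying: h(y) = y^3 - 6*y^2 - 32*y + 111.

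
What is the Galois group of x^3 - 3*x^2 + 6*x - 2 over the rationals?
Gal(K/Q) = S_3 (symmetric group of order 6)

Compute the discriminant of x^3 + (-3)*x^2 + (6)*x + (-2): Δ = -216. Since Δ is not a rational square, the Galois group is not contained in A_3; it must be the full S_3 (irreducibility of the cubic rules out anything smaller).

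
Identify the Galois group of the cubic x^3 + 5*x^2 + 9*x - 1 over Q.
Gal(K/Q) = S_3 (symmetric group of order 6)

Compute the discriminant of x^3 + (5)*x^2 + (9)*x + (-1): Δ = -1228. Since Δ is not a rational square, the Galois group is not contained in A_3; it must be the full S_3 (irreducibility of the cubic rules out anything smaller).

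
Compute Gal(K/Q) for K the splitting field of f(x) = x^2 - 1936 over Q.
Gal(K/Q) = trivial group (order 1)

x^2 - 1936 factors as (x - 44)(x + 44) over Q, so its splitting field is Q itself and the Galois group is trivial.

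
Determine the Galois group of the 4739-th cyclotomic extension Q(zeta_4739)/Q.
|Gal(Q(zeta_4739)/Q)| = phi(4739) = 4056; group ≅ (Z/4739Z)^* ≅ Z/6Z × Z/676Z

The n-th cyclotomic polynomial Φ_4739(x) is the minimal polynomial of zeta_4739 over Q and has degree phi(4739) = 4056. So Q(zeta_4739) is a degree-4056 Galois extension with Galois group (Z/4739Z)^*. By CRT, (Z/4739Z)^* ≅ (Z/7Z)^* × (Z/677Z)^*. Each prime-power unit group is (Z/7Z)^* ≅ Z/6Z; (Z/677Z)^* ≅ Z/676Z. Hence Gal(Q(zeta_4739)/Q) ≅ Z/6Z × Z/676Z.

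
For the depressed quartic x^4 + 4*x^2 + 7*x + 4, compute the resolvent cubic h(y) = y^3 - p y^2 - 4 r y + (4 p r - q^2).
h(y) = y^3 - 4*y^2 - 16*y + 15

Identify coefficients: p = 4, q = 7, r = 4.
Plug into h(y) = y^3 - p y^2 - 4 r y + (4 p r - q^2):
  h(y) = y^3 - (4) y^2 - 4*(4) y + (4*(4)*(4) - (7)^2)
       = y^3 + (-4) y^2 + (-16) y + (15).
Simplifying: h(y) = y^3 - 4*y^2 - 16*y + 15.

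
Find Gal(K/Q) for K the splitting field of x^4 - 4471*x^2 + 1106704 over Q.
Gal(K/Q) = Z/2Z (cyclic of order 2)

f factors as (x^2 - 4208)(x^2 - 263), so the splitting field is K = Q(sqrt(4208), sqrt(263)). The squarefree part of 4208 is 263 and the squarefree part of 263 is also 263, so sqrt(4208) and sqrt(263) are both rational multiples of sqrt(263). Hence Q(sqrt(4208)) = Q(sqrt(263)) = Q(sqrt(263)), and the splitting field collapses to a single degree-2 extension with Galois group Z/2Z.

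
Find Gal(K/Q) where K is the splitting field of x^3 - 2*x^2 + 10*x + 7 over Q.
Gal(K/Q) = S_3 (symmetric group of order 6)

Compute the discriminant of x^3 + (-2)*x^2 + (10)*x + (7): Δ = -7219. Since Δ is not a rational square, the Galois group is not contained in A_3; it must be the full S_3 (irreducibility of the cubic rules out anything smaller).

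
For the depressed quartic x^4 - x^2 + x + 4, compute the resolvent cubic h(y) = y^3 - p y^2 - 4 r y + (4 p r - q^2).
h(y) = y^3 + y^2 - 16*y - 17

Identify coefficients: p = -1, q = 1, r = 4.
Plug into h(y) = y^3 - p y^2 - 4 r y + (4 p r - q^2):
  h(y) = y^3 - (-1) y^2 - 4*(4) y + (4*(-1)*(4) - (1)^2)
       = y^3 + (1) y^2 + (-16) y + (-17).
Simplifying: h(y) = y^3 + y^2 - 16*y - 17.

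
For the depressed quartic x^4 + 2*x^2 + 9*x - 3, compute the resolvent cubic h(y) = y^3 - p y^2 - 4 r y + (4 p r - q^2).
h(y) = y^3 - 2*y^2 + 12*y - 105

Identify coefficients: p = 2, q = 9, r = -3.
Plug into h(y) = y^3 - p y^2 - 4 r y + (4 p r - q^2):
  h(y) = y^3 - (2) y^2 - 4*(-3) y + (4*(2)*(-3) - (9)^2)
       = y^3 + (-2) y^2 + (12) y + (-105).
Simplifying: h(y) = y^3 - 2*y^2 + 12*y - 105.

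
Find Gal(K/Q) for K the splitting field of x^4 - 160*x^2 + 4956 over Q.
Gal(K/Q) = V_4 (Klein four-group, Z/2Z × Z/2Z)

f factors as (x^2 - 42)(x^2 - 118), so the splitting field is K = Q(sqrt(42), sqrt(118)). The elements 42, 118, 4956 are all non-squares in Q, so sqrt(42) and sqrt(118) generate independent quadratic extensions. Thus [K:Q] = 4 and Gal(K/Q) is generated by the two order-2 automorphisms sqrt(42) ↦ -sqrt(42) and sqrt(118) ↦ -sqrt(118), giving V_4.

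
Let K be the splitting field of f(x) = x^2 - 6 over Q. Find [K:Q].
[K:Q] = 2

The discriminant of x^2 + (0)*x + (-6) is b^2 - 4c = 0 - (-24) = 24. Since 24 is not a perfect square in Q, the polynomial is irreducible over Q. Its two roots generate a degree-2 extension, so [K:Q] = 2.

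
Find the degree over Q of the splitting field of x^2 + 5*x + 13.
[K:Q] = 2

The discriminant of x^2 + (5)*x + (13) is b^2 - 4c = 25 - (52) = -27. Since -27 is not a perfect square in Q, the polynomial is irreducible over Q. Its two roots generate a degree-2 extension, so [K:Q] = 2.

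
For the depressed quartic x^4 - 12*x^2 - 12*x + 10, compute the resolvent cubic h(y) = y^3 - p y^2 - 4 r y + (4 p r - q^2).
h(y) = y^3 + 12*y^2 - 40*y - 624

Identify coefficients: p = -12, q = -12, r = 10.
Plug into h(y) = y^3 - p y^2 - 4 r y + (4 p r - q^2):
  h(y) = y^3 - (-12) y^2 - 4*(10) y + (4*(-12)*(10) - (-12)^2)
       = y^3 + (12) y^2 + (-40) y + (-624).
Simplifying: h(y) = y^3 + 12*y^2 - 40*y - 624.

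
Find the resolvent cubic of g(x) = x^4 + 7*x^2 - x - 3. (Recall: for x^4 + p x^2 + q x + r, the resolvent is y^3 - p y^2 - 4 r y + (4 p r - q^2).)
h(y) = y^3 - 7*y^2 + 12*y - 85

Identify coefficients: p = 7, q = -1, r = -3.
Plug into h(y) = y^3 - p y^2 - 4 r y + (4 p r - q^2):
  h(y) = y^3 - (7) y^2 - 4*(-3) y + (4*(7)*(-3) - (-1)^2)
       = y^3 + (-7) y^2 + (12) y + (-85).
Simplifying: h(y) = y^3 - 7*y^2 + 12*y - 85.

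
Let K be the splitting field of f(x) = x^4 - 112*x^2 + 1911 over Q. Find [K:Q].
[K:Q] = 4

f factors as (x^2 - 91)(x^2 - 21); the splitting field is K = Q(sqrt(91), sqrt(21)). Since 91, 21, and 1911 are all non-squares in Q, the three subfields Q(sqrt(91)), Q(sqrt(21)), Q(sqrt(1911)) are distinct degree-2 extensions, so [K:Q] = 4 (Klein four Galois group).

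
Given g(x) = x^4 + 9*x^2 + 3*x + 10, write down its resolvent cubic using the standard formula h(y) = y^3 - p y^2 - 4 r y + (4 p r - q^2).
h(y) = y^3 - 9*y^2 - 40*y + 351

Identify coefficients: p = 9, q = 3, r = 10.
Plug into h(y) = y^3 - p y^2 - 4 r y + (4 p r - q^2):
  h(y) = y^3 - (9) y^2 - 4*(10) y + (4*(9)*(10) - (3)^2)
       = y^3 + (-9) y^2 + (-40) y + (351).
Simplifying: h(y) = y^3 - 9*y^2 - 40*y + 351.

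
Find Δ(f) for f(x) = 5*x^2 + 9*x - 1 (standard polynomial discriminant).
Δ = 101

For a quadratic a x^2 + b x + c the discriminant is Δ = b^2 - 4ac = (9)^2 - 4*(5)*(-1) = 81 - (-20) = 101.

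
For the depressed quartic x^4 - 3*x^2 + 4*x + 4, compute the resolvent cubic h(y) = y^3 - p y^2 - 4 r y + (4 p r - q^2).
h(y) = y^3 + 3*y^2 - 16*y - 64

Identify coefficients: p = -3, q = 4, r = 4.
Plug into h(y) = y^3 - p y^2 - 4 r y + (4 p r - q^2):
  h(y) = y^3 - (-3) y^2 - 4*(4) y + (4*(-3)*(4) - (4)^2)
       = y^3 + (3) y^2 + (-16) y + (-64).
Simplifying: h(y) = y^3 + 3*y^2 - 16*y - 64.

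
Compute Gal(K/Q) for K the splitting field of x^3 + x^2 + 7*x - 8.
Gal(K/Q) = S_3 (symmetric group of order 6)

Compute the discriminant of x^3 + (1)*x^2 + (7)*x + (-8): Δ = -4027. Since Δ is not a rational square, the Galois group is not contained in A_3; it must be the full S_3 (irreducibility of the cubic rules out anything smaller).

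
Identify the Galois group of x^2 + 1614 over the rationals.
Gal(K/Q) = Z/2Z (cyclic of order 2)

x^2 + 1614 is irreducible over Q since -1614 is not a rational square. The splitting field Q(sqrt(-1614)) has degree 2 over Q, and its unique nontrivial automorphism is sqrt(-1614) ↦ -sqrt(-1614). Hence Gal(Q(sqrt(-1614))/Q) = Z/2Z.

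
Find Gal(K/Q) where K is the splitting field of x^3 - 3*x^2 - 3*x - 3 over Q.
Gal(K/Q) = S_3 (symmetric group of order 6)

Compute the discriminant of x^3 + (-3)*x^2 + (-3)*x + (-3): Δ = -864. Since Δ is not a rational square, the Galois group is not contained in A_3; it must be the full S_3 (irreducibility of the cubic rules out anything smaller).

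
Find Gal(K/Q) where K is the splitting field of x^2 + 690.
Gal(K/Q) = Z/2Z (cyclic of order 2)

x^2 + 690 is irreducible over Q since -690 is not a rational square. The splitting field Q(sqrt(-690)) has degree 2 over Q, and its unique nontrivial automorphism is sqrt(-690) ↦ -sqrt(-690). Hence Gal(Q(sqrt(-690))/Q) = Z/2Z.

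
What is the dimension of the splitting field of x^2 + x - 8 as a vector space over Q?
[K:Q] = 2

The discriminant of x^2 + (1)*x + (-8) is b^2 - 4c = 1 - (-32) = 33. Since 33 is not a perfect square in Q, the polynomial is irreducible over Q. Its two roots generate a degree-2 extension, so [K:Q] = 2.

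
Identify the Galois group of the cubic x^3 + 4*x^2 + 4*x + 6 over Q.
Gal(K/Q) = S_3 (symmetric group of order 6)

Compute the discriminant of x^3 + (4)*x^2 + (4)*x + (6): Δ = -780. Since Δ is not a rational square, the Galois group is not contained in A_3; it must be the full S_3 (irreducibility of the cubic rules out anything smaller).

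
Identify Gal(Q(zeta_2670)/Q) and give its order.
|Gal(Q(zeta_2670)/Q)| = phi(2670) = 704; group ≅ (Z/2670Z)^* ≅ Z/2Z × Z/4Z × Z/88Z

The n-th cyclotomic polynomial Φ_2670(x) is the minimal polynomial of zeta_2670 over Q and has degree phi(2670) = 704. So Q(zeta_2670) is a degree-704 Galois extension with Galois group (Z/2670Z)^*. By CRT, (Z/2670Z)^* ≅ (Z/2Z)^* × (Z/3Z)^* × (Z/5Z)^* × (Z/89Z)^*. Each prime-power unit group is (Z/2Z)^* ≅ trivial group (order 1); (Z/3Z)^* ≅ Z/2Z; (Z/5Z)^* ≅ Z/4Z; (Z/89Z)^* ≅ Z/88Z. Hence Gal(Q(zeta_2670)/Q) ≅ Z/2Z × Z/4Z × Z/88Z.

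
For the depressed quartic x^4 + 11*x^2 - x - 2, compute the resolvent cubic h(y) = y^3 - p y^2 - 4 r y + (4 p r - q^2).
h(y) = y^3 - 11*y^2 + 8*y - 89

Identify coefficients: p = 11, q = -1, r = -2.
Plug into h(y) = y^3 - p y^2 - 4 r y + (4 p r - q^2):
  h(y) = y^3 - (11) y^2 - 4*(-2) y + (4*(11)*(-2) - (-1)^2)
       = y^3 + (-11) y^2 + (8) y + (-89).
Simplifying: h(y) = y^3 - 11*y^2 + 8*y - 89.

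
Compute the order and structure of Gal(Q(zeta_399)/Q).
|Gal(Q(zeta_399)/Q)| = phi(399) = 216; group ≅ (Z/399Z)^* ≅ Z/2Z × Z/6Z × Z/18Z

The n-th cyclotomic polynomial Φ_399(x) is the minimal polynomial of zeta_399 over Q and has degree phi(399) = 216. So Q(zeta_399) is a degree-216 Galois extension with Galois group (Z/399Z)^*. By CRT, (Z/399Z)^* ≅ (Z/3Z)^* × (Z/7Z)^* × (Z/19Z)^*. Each prime-power unit group is (Z/3Z)^* ≅ Z/2Z; (Z/7Z)^* ≅ Z/6Z; (Z/19Z)^* ≅ Z/18Z. Hence Gal(Q(zeta_399)/Q) ≅ Z/2Z × Z/6Z × Z/18Z.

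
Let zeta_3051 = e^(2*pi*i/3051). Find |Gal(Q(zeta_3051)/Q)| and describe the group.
|Gal(Q(zeta_3051)/Q)| = phi(3051) = 2016; group ≅ (Z/3051Z)^* ≅ Z/18Z × Z/112Z

The n-th cyclotomic polynomial Φ_3051(x) is the minimal polynomial of zeta_3051 over Q and has degree phi(3051) = 2016. So Q(zeta_3051) is a degree-2016 Galois extension with Galois group (Z/3051Z)^*. By CRT, (Z/3051Z)^* ≅ (Z/27Z)^* × (Z/113Z)^*. Each prime-power unit group is (Z/27Z)^* ≅ Z/18Z; (Z/113Z)^* ≅ Z/112Z. Hence Gal(Q(zeta_3051)/Q) ≅ Z/18Z × Z/112Z.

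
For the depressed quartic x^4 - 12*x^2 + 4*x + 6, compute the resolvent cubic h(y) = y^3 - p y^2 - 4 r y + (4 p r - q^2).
h(y) = y^3 + 12*y^2 - 24*y - 304

Identify coefficients: p = -12, q = 4, r = 6.
Plug into h(y) = y^3 - p y^2 - 4 r y + (4 p r - q^2):
  h(y) = y^3 - (-12) y^2 - 4*(6) y + (4*(-12)*(6) - (4)^2)
       = y^3 + (12) y^2 + (-24) y + (-304).
Simplifying: h(y) = y^3 + 12*y^2 - 24*y - 304.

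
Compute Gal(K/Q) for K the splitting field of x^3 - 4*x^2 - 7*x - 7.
Gal(K/Q) = S_3 (symmetric group of order 6)

Compute the discriminant of x^3 + (-4)*x^2 + (-7)*x + (-7): Δ = -4487. Since Δ is not a rational square, the Galois group is not contained in A_3; it must be the full S_3 (irreducibility of the cubic rules out anything smaller).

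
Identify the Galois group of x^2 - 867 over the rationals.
Gal(K/Q) = Z/2Z (cyclic of order 2)

x^2 - 867 is irreducible over Q since 867 is not a rational square. The splitting field Q(sqrt(867)) has degree 2 over Q, and its unique nontrivial automorphism is sqrt(867) ↦ -sqrt(867). Hence Gal(Q(sqrt(867))/Q) = Z/2Z.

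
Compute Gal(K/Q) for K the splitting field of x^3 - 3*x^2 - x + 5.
Gal(K/Q) = S_3 (symmetric group of order 6)

Compute the discriminant of x^3 + (-3)*x^2 + (-1)*x + (5): Δ = 148. Since Δ is not a rational square, the Galois group is not contained in A_3; it must be the full S_3 (irreducibility of the cubic rules out anything smaller).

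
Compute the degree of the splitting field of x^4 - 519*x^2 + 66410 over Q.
[K:Q] = 4

f factors as (x^2 - 229)(x^2 - 290); the splitting field is K = Q(sqrt(229), sqrt(290)). Since 229, 290, and 66410 are all non-squares in Q, the three subfields Q(sqrt(229)), Q(sqrt(290)), Q(sqrt(66410)) are distinct degree-2 extensions, so [K:Q] = 4 (Klein four Galois group).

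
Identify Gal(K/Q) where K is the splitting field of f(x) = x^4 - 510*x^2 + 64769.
Gal(K/Q) = V_4 (Klein four-group, Z/2Z × Z/2Z)

f factors as (x^2 - 271)(x^2 - 239), so the splitting field is K = Q(sqrt(271), sqrt(239)). The elements 271, 239, 64769 are all non-squares in Q, so sqrt(271) and sqrt(239) generate independent quadratic extensions. Thus [K:Q] = 4 and Gal(K/Q) is generated by the two order-2 automorphisms sqrt(271) ↦ -sqrt(271) and sqrt(239) ↦ -sqrt(239), giving V_4.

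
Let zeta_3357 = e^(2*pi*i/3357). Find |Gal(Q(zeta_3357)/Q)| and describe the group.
|Gal(Q(zeta_3357)/Q)| = phi(3357) = 2232; group ≅ (Z/3357Z)^* ≅ Z/6Z × Z/372Z

The n-th cyclotomic polynomial Φ_3357(x) is the minimal polynomial of zeta_3357 over Q and has degree phi(3357) = 2232. So Q(zeta_3357) is a degree-2232 Galois extension with Galois group (Z/3357Z)^*. By CRT, (Z/3357Z)^* ≅ (Z/9Z)^* × (Z/373Z)^*. Each prime-power unit group is (Z/9Z)^* ≅ Z/6Z; (Z/373Z)^* ≅ Z/372Z. Hence Gal(Q(zeta_3357)/Q) ≅ Z/6Z × Z/372Z.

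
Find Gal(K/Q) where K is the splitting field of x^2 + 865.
Gal(K/Q) = Z/2Z (cyclic of order 2)

x^2 + 865 is irreducible over Q since -865 is not a rational square. The splitting field Q(sqrt(-865)) has degree 2 over Q, and its unique nontrivial automorphism is sqrt(-865) ↦ -sqrt(-865). Hence Gal(Q(sqrt(-865))/Q) = Z/2Z.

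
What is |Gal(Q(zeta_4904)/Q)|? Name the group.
|Gal(Q(zeta_4904)/Q)| = phi(4904) = 2448; group ≅ (Z/4904Z)^* ≅ Z/2Z × Z/2Z × Z/612Z

The n-th cyclotomic polynomial Φ_4904(x) is the minimal polynomial of zeta_4904 over Q and has degree phi(4904) = 2448. So Q(zeta_4904) is a degree-2448 Galois extension with Galois group (Z/4904Z)^*. By CRT, (Z/4904Z)^* ≅ (Z/8Z)^* × (Z/613Z)^*. Each prime-power unit group is (Z/8Z)^* ≅ Z/2Z × Z/2Z; (Z/613Z)^* ≅ Z/612Z. Hence Gal(Q(zeta_4904)/Q) ≅ Z/2Z × Z/2Z × Z/612Z.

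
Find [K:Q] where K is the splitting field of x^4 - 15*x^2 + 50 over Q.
[K:Q] = 4

f factors as (x^2 - 10)(x^2 - 5); the splitting field is K = Q(sqrt(10), sqrt(5)). Since 10, 5, and 50 are all non-squares in Q, the three subfields Q(sqrt(10)), Q(sqrt(5)), Q(sqrt(50)) are distinct degree-2 extensions, so [K:Q] = 4 (Klein four Galois group).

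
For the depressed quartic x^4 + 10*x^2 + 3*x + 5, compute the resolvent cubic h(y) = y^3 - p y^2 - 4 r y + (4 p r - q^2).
h(y) = y^3 - 10*y^2 - 20*y + 191

Identify coefficients: p = 10, q = 3, r = 5.
Plug into h(y) = y^3 - p y^2 - 4 r y + (4 p r - q^2):
  h(y) = y^3 - (10) y^2 - 4*(5) y + (4*(10)*(5) - (3)^2)
       = y^3 + (-10) y^2 + (-20) y + (191).
Simplifying: h(y) = y^3 - 10*y^2 - 20*y + 191.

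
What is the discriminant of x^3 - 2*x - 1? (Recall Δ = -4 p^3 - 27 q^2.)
Δ = 5

For a depressed cubic x^3 + p x + q the discriminant is Δ = -4 p^3 - 27 q^2 = -4*(-2)^3 - 27*(-1)^2 = 32 - 27 = 5.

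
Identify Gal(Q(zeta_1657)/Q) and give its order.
|Gal(Q(zeta_1657)/Q)| = phi(1657) = 1656; group ≅ (Z/1657Z)^* ≅ Z/1656Z

The n-th cyclotomic polynomial Φ_1657(x) is the minimal polynomial of zeta_1657 over Q and has degree phi(1657) = 1656. So Q(zeta_1657) is a degree-1656 Galois extension with Galois group (Z/1657Z)^*. (Z/1657Z)^* is cyclic since 1657 is an odd prime power (or 4). Hence Gal(Q(zeta_1657)/Q) ≅ Z/1656Z.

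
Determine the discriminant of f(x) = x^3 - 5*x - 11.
Δ = -2767

For a depressed cubic x^3 + p x + q the discriminant is Δ = -4 p^3 - 27 q^2 = -4*(-5)^3 - 27*(-11)^2 = 500 - 3267 = -2767.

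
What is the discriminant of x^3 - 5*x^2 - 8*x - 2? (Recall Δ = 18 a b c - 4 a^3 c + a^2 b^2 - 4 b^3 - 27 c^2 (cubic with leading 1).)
Δ = 1100

For x^3 + a x^2 + b x + c the discriminant is Δ = 18 a b c - 4 a^3 c + a^2 b^2 - 4 b^3 - 27 c^2.
Plug a = -5, b = -8, c = -2:
  18*(-5)*(-8)*(-2) - 4*(-5)^3*(-2) + (-5)^2*(-8)^2 - 4*(-8)^3 - 27*(-2)^2
  = -1440 + (-1000) + 1600 + (2048) + (-108)
  = 1100.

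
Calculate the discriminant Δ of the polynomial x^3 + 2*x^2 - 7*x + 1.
Δ = 1257

For x^3 + a x^2 + b x + c the discriminant is Δ = 18 a b c - 4 a^3 c + a^2 b^2 - 4 b^3 - 27 c^2.
Plug a = 2, b = -7, c = 1:
  18*(2)*(-7)*(1) - 4*(2)^3*(1) + (2)^2*(-7)^2 - 4*(-7)^3 - 27*(1)^2
  = -252 + (-32) + 196 + (1372) + (-27)
  = 1257.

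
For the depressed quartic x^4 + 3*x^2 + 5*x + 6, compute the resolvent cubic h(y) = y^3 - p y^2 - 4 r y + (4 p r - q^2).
h(y) = y^3 - 3*y^2 - 24*y + 47

Identify coefficients: p = 3, q = 5, r = 6.
Plug into h(y) = y^3 - p y^2 - 4 r y + (4 p r - q^2):
  h(y) = y^3 - (3) y^2 - 4*(6) y + (4*(3)*(6) - (5)^2)
       = y^3 + (-3) y^2 + (-24) y + (47).
Simplifying: h(y) = y^3 - 3*y^2 - 24*y + 47.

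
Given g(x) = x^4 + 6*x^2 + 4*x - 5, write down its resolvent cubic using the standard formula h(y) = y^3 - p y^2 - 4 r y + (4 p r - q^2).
h(y) = y^3 - 6*y^2 + 20*y - 136

Identify coefficients: p = 6, q = 4, r = -5.
Plug into h(y) = y^3 - p y^2 - 4 r y + (4 p r - q^2):
  h(y) = y^3 - (6) y^2 - 4*(-5) y + (4*(6)*(-5) - (4)^2)
       = y^3 + (-6) y^2 + (20) y + (-136).
Simplifying: h(y) = y^3 - 6*y^2 + 20*y - 136.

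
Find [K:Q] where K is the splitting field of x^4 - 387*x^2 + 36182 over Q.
[K:Q] = 4

f factors as (x^2 - 229)(x^2 - 158); the splitting field is K = Q(sqrt(229), sqrt(158)). Since 229, 158, and 36182 are all non-squares in Q, the three subfields Q(sqrt(229)), Q(sqrt(158)), Q(sqrt(36182)) are distinct degree-2 extensions, so [K:Q] = 4 (Klein four Galois group).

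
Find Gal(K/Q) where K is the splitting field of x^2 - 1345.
Gal(K/Q) = Z/2Z (cyclic of order 2)

x^2 - 1345 is irreducible over Q since 1345 is not a rational square. The splitting field Q(sqrt(1345)) has degree 2 over Q, and its unique nontrivial automorphism is sqrt(1345) ↦ -sqrt(1345). Hence Gal(Q(sqrt(1345))/Q) = Z/2Z.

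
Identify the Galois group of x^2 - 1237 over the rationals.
Gal(K/Q) = Z/2Z (cyclic of order 2)

x^2 - 1237 is irreducible over Q since 1237 is not a rational square. The splitting field Q(sqrt(1237)) has degree 2 over Q, and its unique nontrivial automorphism is sqrt(1237) ↦ -sqrt(1237). Hence Gal(Q(sqrt(1237))/Q) = Z/2Z.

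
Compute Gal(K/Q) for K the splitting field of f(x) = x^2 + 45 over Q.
Gal(K/Q) = Z/2Z (cyclic of order 2)

x^2 + 45 is irreducible over Q since -45 is not a rational square. The splitting field Q(sqrt(-45)) has degree 2 over Q, and its unique nontrivial automorphism is sqrt(-45) ↦ -sqrt(-45). Hence Gal(Q(sqrt(-45))/Q) = Z/2Z.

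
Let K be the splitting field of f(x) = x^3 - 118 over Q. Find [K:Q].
[K:Q] = 6

x^3 - 118 has one real root r = 118^(1/3) and two complex roots r*zeta_3, r*zeta_3^2 where zeta_3 = e^(2*pi*i/3). The splitting field is Q(r, zeta_3). [Q(r):Q] = 3 and [Q(zeta_3):Q] = 2 with gcd = 1, so [Q(r, zeta_3):Q] = 3 * 2 = 6.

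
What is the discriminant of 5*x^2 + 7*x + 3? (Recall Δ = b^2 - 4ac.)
Δ = -11

For a quadratic a x^2 + b x + c the discriminant is Δ = b^2 - 4ac = (7)^2 - 4*(5)*(3) = 49 - (60) = -11.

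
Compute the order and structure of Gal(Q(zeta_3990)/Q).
|Gal(Q(zeta_3990)/Q)| = phi(3990) = 864; group ≅ (Z/3990Z)^* ≅ Z/2Z × Z/4Z × Z/6Z × Z/18Z

The n-th cyclotomic polynomial Φ_3990(x) is the minimal polynomial of zeta_3990 over Q and has degree phi(3990) = 864. So Q(zeta_3990) is a degree-864 Galois extension with Galois group (Z/3990Z)^*. By CRT, (Z/3990Z)^* ≅ (Z/2Z)^* × (Z/3Z)^* × (Z/5Z)^* × (Z/7Z)^* × (Z/19Z)^*. Each prime-power unit group is (Z/2Z)^* ≅ trivial group (order 1); (Z/3Z)^* ≅ Z/2Z; (Z/5Z)^* ≅ Z/4Z; (Z/7Z)^* ≅ Z/6Z; (Z/19Z)^* ≅ Z/18Z. Hence Gal(Q(zeta_3990)/Q) ≅ Z/2Z × Z/4Z × Z/6Z × Z/18Z.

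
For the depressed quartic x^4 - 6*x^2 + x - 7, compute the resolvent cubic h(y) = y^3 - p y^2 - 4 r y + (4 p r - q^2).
h(y) = y^3 + 6*y^2 + 28*y + 167

Identify coefficients: p = -6, q = 1, r = -7.
Plug into h(y) = y^3 - p y^2 - 4 r y + (4 p r - q^2):
  h(y) = y^3 - (-6) y^2 - 4*(-7) y + (4*(-6)*(-7) - (1)^2)
       = y^3 + (6) y^2 + (28) y + (167).
Simplifying: h(y) = y^3 + 6*y^2 + 28*y + 167.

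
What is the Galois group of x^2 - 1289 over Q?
Gal(K/Q) = Z/2Z (cyclic of order 2)

x^2 - 1289 is irreducible over Q since 1289 is not a rational square. The splitting field Q(sqrt(1289)) has degree 2 over Q, and its unique nontrivial automorphism is sqrt(1289) ↦ -sqrt(1289). Hence Gal(Q(sqrt(1289))/Q) = Z/2Z.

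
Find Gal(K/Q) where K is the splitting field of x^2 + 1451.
Gal(K/Q) = Z/2Z (cyclic of order 2)

x^2 + 1451 is irreducible over Q since -1451 is not a rational square. The splitting field Q(sqrt(-1451)) has degree 2 over Q, and its unique nontrivial automorphism is sqrt(-1451) ↦ -sqrt(-1451). Hence Gal(Q(sqrt(-1451))/Q) = Z/2Z.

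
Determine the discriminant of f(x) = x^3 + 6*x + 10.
Δ = -3564

For a depressed cubic x^3 + p x + q the discriminant is Δ = -4 p^3 - 27 q^2 = -4*(6)^3 - 27*(10)^2 = -864 - 2700 = -3564.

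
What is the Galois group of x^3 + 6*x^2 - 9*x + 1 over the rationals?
Gal(K/Q) = A_3 (cyclic of order 3)

Compute the discriminant of x^3 + (6)*x^2 + (-9)*x + (1): Δ = 3969. Since Δ is a perfect square (Δ = 63^2), the Galois group is contained in A_3. Irreducibility forces the group to be transitive on three roots, so Gal = A_3.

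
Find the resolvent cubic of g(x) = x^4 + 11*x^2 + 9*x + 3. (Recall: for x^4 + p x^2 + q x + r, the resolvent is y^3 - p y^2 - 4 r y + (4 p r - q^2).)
h(y) = y^3 - 11*y^2 - 12*y + 51

Identify coefficients: p = 11, q = 9, r = 3.
Plug into h(y) = y^3 - p y^2 - 4 r y + (4 p r - q^2):
  h(y) = y^3 - (11) y^2 - 4*(3) y + (4*(11)*(3) - (9)^2)
       = y^3 + (-11) y^2 + (-12) y + (51).
Simplifying: h(y) = y^3 - 11*y^2 - 12*y + 51.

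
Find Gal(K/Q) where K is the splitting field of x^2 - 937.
Gal(K/Q) = Z/2Z (cyclic of order 2)

x^2 - 937 is irreducible over Q since 937 is not a rational square. The splitting field Q(sqrt(937)) has degree 2 over Q, and its unique nontrivial automorphism is sqrt(937) ↦ -sqrt(937). Hence Gal(Q(sqrt(937))/Q) = Z/2Z.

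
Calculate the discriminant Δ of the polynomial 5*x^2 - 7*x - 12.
Δ = 289

For a quadratic a x^2 + b x + c the discriminant is Δ = b^2 - 4ac = (-7)^2 - 4*(5)*(-12) = 49 - (-240) = 289.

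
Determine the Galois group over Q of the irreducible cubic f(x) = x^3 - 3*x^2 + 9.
Gal(K/Q) = S_3 (symmetric group of order 6)

Compute the discriminant of x^3 + (-3)*x^2 + (0)*x + (9): Δ = -1215. Since Δ is not a rational square, the Galois group is not contained in A_3; it must be the full S_3 (irreducibility of the cubic rules out anything smaller).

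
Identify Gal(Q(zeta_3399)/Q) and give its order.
|Gal(Q(zeta_3399)/Q)| = phi(3399) = 2040; group ≅ (Z/3399Z)^* ≅ Z/2Z × Z/10Z × Z/102Z

The n-th cyclotomic polynomial Φ_3399(x) is the minimal polynomial of zeta_3399 over Q and has degree phi(3399) = 2040. So Q(zeta_3399) is a degree-2040 Galois extension with Galois group (Z/3399Z)^*. By CRT, (Z/3399Z)^* ≅ (Z/3Z)^* × (Z/11Z)^* × (Z/103Z)^*. Each prime-power unit group is (Z/3Z)^* ≅ Z/2Z; (Z/11Z)^* ≅ Z/10Z; (Z/103Z)^* ≅ Z/102Z. Hence Gal(Q(zeta_3399)/Q) ≅ Z/2Z × Z/10Z × Z/102Z.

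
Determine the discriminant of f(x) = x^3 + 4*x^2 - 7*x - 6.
Δ = 5744

For x^3 + a x^2 + b x + c the discriminant is Δ = 18 a b c - 4 a^3 c + a^2 b^2 - 4 b^3 - 27 c^2.
Plug a = 4, b = -7, c = -6:
  18*(4)*(-7)*(-6) - 4*(4)^3*(-6) + (4)^2*(-7)^2 - 4*(-7)^3 - 27*(-6)^2
  = 3024 + (1536) + 784 + (1372) + (-972)
  = 5744.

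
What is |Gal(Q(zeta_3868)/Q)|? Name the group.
|Gal(Q(zeta_3868)/Q)| = phi(3868) = 1932; group ≅ (Z/3868Z)^* ≅ Z/2Z × Z/966Z

The n-th cyclotomic polynomial Φ_3868(x) is the minimal polynomial of zeta_3868 over Q and has degree phi(3868) = 1932. So Q(zeta_3868) is a degree-1932 Galois extension with Galois group (Z/3868Z)^*. By CRT, (Z/3868Z)^* ≅ (Z/4Z)^* × (Z/967Z)^*. Each prime-power unit group is (Z/4Z)^* ≅ Z/2Z; (Z/967Z)^* ≅ Z/966Z. Hence Gal(Q(zeta_3868)/Q) ≅ Z/2Z × Z/966Z.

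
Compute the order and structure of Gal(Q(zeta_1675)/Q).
|Gal(Q(zeta_1675)/Q)| = phi(1675) = 1320; group ≅ (Z/1675Z)^* ≅ Z/20Z × Z/66Z

The n-th cyclotomic polynomial Φ_1675(x) is the minimal polynomial of zeta_1675 over Q and has degree phi(1675) = 1320. So Q(zeta_1675) is a degree-1320 Galois extension with Galois group (Z/1675Z)^*. By CRT, (Z/1675Z)^* ≅ (Z/25Z)^* × (Z/67Z)^*. Each prime-power unit group is (Z/25Z)^* ≅ Z/20Z; (Z/67Z)^* ≅ Z/66Z. Hence Gal(Q(zeta_1675)/Q) ≅ Z/20Z × Z/66Z.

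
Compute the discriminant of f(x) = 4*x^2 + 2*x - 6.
Δ = 100

For a quadratic a x^2 + b x + c the discriminant is Δ = b^2 - 4ac = (2)^2 - 4*(4)*(-6) = 4 - (-96) = 100.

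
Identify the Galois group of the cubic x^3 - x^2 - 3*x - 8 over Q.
Gal(K/Q) = S_3 (symmetric group of order 6)

Compute the discriminant of x^3 + (-1)*x^2 + (-3)*x + (-8): Δ = -2075. Since Δ is not a rational square, the Galois group is not contained in A_3; it must be the full S_3 (irreducibility of the cubic rules out anything smaller).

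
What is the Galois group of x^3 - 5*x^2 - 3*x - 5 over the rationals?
Gal(K/Q) = S_3 (symmetric group of order 6)

Compute the discriminant of x^3 + (-5)*x^2 + (-3)*x + (-5): Δ = -4192. Since Δ is not a rational square, the Galois group is not contained in A_3; it must be the full S_3 (irreducibility of the cubic rules out anything smaller).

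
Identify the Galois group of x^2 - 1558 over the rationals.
Gal(K/Q) = Z/2Z (cyclic of order 2)

x^2 - 1558 is irreducible over Q since 1558 is not a rational square. The splitting field Q(sqrt(1558)) has degree 2 over Q, and its unique nontrivial automorphism is sqrt(1558) ↦ -sqrt(1558). Hence Gal(Q(sqrt(1558))/Q) = Z/2Z.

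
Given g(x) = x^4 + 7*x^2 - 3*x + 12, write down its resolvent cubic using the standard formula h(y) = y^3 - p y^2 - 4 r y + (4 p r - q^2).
h(y) = y^3 - 7*y^2 - 48*y + 327

Identify coefficients: p = 7, q = -3, r = 12.
Plug into h(y) = y^3 - p y^2 - 4 r y + (4 p r - q^2):
  h(y) = y^3 - (7) y^2 - 4*(12) y + (4*(7)*(12) - (-3)^2)
       = y^3 + (-7) y^2 + (-48) y + (327).
Simplifying: h(y) = y^3 - 7*y^2 - 48*y + 327.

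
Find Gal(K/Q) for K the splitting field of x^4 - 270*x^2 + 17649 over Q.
Gal(K/Q) = V_4 (Klein four-group, Z/2Z × Z/2Z)

f factors as (x^2 - 159)(x^2 - 111), so the splitting field is K = Q(sqrt(159), sqrt(111)). The elements 159, 111, 17649 are all non-squares in Q, so sqrt(159) and sqrt(111) generate independent quadratic extensions. Thus [K:Q] = 4 and Gal(K/Q) is generated by the two order-2 automorphisms sqrt(159) ↦ -sqrt(159) and sqrt(111) ↦ -sqrt(111), giving V_4.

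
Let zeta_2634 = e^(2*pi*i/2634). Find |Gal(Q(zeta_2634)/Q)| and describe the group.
|Gal(Q(zeta_2634)/Q)| = phi(2634) = 876; group ≅ (Z/2634Z)^* ≅ Z/2Z × Z/438Z

The n-th cyclotomic polynomial Φ_2634(x) is the minimal polynomial of zeta_2634 over Q and has degree phi(2634) = 876. So Q(zeta_2634) is a degree-876 Galois extension with Galois group (Z/2634Z)^*. By CRT, (Z/2634Z)^* ≅ (Z/2Z)^* × (Z/3Z)^* × (Z/439Z)^*. Each prime-power unit group is (Z/2Z)^* ≅ trivial group (order 1); (Z/3Z)^* ≅ Z/2Z; (Z/439Z)^* ≅ Z/438Z. Hence Gal(Q(zeta_2634)/Q) ≅ Z/2Z × Z/438Z.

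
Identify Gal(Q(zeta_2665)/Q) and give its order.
|Gal(Q(zeta_2665)/Q)| = phi(2665) = 1920; group ≅ (Z/2665Z)^* ≅ Z/4Z × Z/12Z × Z/40Z

The n-th cyclotomic polynomial Φ_2665(x) is the minimal polynomial of zeta_2665 over Q and has degree phi(2665) = 1920. So Q(zeta_2665) is a degree-1920 Galois extension with Galois group (Z/2665Z)^*. By CRT, (Z/2665Z)^* ≅ (Z/5Z)^* × (Z/13Z)^* × (Z/41Z)^*. Each prime-power unit group is (Z/5Z)^* ≅ Z/4Z; (Z/13Z)^* ≅ Z/12Z; (Z/41Z)^* ≅ Z/40Z. Hence Gal(Q(zeta_2665)/Q) ≅ Z/4Z × Z/12Z × Z/40Z.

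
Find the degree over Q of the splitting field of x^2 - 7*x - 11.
[K:Q] = 2

The discriminant of x^2 + (-7)*x + (-11) is b^2 - 4c = 49 - (-44) = 93. Since 93 is not a perfect square in Q, the polynomial is irreducible over Q. Its two roots generate a degree-2 extension, so [K:Q] = 2.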